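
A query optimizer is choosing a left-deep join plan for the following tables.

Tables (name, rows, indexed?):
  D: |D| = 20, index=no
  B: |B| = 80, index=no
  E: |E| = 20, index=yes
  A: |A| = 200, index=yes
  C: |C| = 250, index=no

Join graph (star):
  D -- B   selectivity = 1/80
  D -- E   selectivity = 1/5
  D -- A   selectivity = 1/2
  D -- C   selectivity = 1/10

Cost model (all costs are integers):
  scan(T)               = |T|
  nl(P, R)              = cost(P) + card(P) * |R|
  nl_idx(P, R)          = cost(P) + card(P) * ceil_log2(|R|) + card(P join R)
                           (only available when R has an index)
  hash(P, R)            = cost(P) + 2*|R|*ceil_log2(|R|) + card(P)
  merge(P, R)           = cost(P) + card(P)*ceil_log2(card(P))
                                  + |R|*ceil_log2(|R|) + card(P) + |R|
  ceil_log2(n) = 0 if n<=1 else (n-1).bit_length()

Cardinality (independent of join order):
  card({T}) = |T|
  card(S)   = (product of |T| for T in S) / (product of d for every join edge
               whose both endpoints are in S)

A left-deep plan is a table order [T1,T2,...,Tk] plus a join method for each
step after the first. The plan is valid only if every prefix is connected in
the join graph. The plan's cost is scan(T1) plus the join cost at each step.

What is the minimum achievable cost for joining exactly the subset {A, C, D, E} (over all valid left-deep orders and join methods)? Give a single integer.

6600

Selinger DP over subsets of {A,C,D,E}:
  {D}: scan cost=20, card=20
  {E}: scan cost=20, card=20
  {A}: scan cost=200, card=200
  {C}: scan cost=250, card=250
  {DE}: card=80; try (E,nl_idx)→200, (E,hash)→240, (D,hash)→240, (E,merge)→260, (D,merge)→260, (E,nl)→420 …(+1); best=200 via (E,nl_idx)
  {AD}: card=2000; try (D,hash)→600, (A,merge)→1940, (D,merge)→2120, (A,nl_idx)→2180, (A,hash)→3240, (A,nl)→4020 …(+1); best=600 via (D,hash)
  {CD}: card=500; try (D,hash)→700, (C,merge)→2390, (D,merge)→2620, (C,hash)→4040, (C,nl)→5020, (D,nl)→5250; best=700 via (D,hash)
  {ADE}: card=8000; try (A,merge)→2640, (E,hash)→2800, (A,hash)→3480, (A,nl_idx)→8840, (A,nl)→16200, (E,nl_idx)→18600 …(+2); best=2640 via (A,merge)
  {CDE}: card=2000; try (E,hash)→1400, (C,merge)→3090, (C,hash)→4280, (E,nl_idx)→5200, (E,merge)→5820, (E,nl)→10700 …(+1); best=1400 via (E,hash)
  {ACD}: card=50000; try (A,hash)→4400, (C,hash)→6600, (A,merge)→7500, (C,merge)→26850, (A,nl_idx)→54700, (A,nl)→100700 …(+1); best=4400 via (A,hash)
  {ACDE}: card=200000; try (A,hash)→6600, (C,hash)→14640, (A,merge)→27200, (E,hash)→54600, (C,merge)→116890, (A,nl_idx)→217400 …(+5); best=6600 via (A,hash)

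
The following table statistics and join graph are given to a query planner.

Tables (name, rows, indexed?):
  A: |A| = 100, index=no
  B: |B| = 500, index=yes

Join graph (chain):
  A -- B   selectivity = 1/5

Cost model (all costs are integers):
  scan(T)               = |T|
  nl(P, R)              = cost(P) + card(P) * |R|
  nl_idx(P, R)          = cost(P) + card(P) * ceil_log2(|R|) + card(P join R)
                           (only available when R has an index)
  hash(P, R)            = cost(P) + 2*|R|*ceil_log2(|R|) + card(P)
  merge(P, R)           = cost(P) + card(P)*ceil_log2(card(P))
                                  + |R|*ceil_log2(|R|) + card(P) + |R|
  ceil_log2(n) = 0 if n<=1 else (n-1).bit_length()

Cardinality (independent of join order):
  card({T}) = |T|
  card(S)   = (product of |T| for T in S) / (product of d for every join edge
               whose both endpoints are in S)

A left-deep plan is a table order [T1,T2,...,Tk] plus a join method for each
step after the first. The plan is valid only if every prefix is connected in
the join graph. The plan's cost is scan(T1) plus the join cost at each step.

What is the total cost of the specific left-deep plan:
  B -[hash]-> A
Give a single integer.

step 1: scan B: cost=500, card=500
step 2: join A via hash
    card(P join A) = 500*100/(5) = 10000
    cost = 500 + 2*100*7 + 500 = 2400

2400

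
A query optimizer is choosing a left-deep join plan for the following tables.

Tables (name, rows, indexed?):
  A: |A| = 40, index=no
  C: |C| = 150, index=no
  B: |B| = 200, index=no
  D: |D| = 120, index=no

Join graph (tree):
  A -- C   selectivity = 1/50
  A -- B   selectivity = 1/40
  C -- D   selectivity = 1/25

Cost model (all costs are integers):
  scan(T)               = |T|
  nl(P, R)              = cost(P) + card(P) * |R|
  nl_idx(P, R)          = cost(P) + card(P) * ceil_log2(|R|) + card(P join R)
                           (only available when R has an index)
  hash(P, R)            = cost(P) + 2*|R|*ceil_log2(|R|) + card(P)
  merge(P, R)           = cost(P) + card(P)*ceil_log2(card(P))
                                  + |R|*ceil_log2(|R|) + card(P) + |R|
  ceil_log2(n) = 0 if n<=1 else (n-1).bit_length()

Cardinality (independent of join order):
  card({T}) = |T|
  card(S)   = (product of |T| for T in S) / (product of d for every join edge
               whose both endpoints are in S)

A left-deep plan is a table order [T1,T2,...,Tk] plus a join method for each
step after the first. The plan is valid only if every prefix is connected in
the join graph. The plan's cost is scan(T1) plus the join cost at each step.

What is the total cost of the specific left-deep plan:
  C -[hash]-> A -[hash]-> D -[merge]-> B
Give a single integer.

step 1: scan C: cost=150, card=150
step 2: join A via hash
    card(P join A) = 150*40/(50) = 120
    cost = 150 + 2*40*6 + 150 = 780
step 3: join D via hash
    card(P join D) = 120*120/(25) = 576
    cost = 780 + 2*120*7 + 120 = 2580
step 4: join B via merge
    card(P join B) = 576*200/(40) = 2880
    cost = 2580 + 576*10 + 200*8 + 576 + 200 = 10716

10716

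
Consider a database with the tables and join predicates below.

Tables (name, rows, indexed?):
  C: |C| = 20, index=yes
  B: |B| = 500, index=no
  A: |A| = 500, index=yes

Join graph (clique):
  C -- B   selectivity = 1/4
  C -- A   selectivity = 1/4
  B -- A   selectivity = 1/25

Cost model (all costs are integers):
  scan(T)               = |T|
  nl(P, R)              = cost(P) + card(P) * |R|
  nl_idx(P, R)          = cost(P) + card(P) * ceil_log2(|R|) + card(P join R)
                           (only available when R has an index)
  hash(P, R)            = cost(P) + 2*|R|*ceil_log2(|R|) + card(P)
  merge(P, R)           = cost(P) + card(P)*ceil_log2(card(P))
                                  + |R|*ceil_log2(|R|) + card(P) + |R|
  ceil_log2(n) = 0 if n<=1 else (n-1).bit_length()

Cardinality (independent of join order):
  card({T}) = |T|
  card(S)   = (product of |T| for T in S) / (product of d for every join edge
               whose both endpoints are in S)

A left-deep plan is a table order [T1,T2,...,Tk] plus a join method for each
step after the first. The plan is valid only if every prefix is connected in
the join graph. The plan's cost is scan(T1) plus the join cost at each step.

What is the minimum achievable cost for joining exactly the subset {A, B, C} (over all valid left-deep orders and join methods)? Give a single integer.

12700

Selinger DP over subsets of {A,B,C}:
  {C}: scan cost=20, card=20
  {B}: scan cost=500, card=500
  {A}: scan cost=500, card=500
  {BC}: card=2500; try (C,hash)→1200, (B,merge)→5140, (C,nl_idx)→5500, (C,merge)→5620, (B,hash)→9040, (B,nl)→10020 …(+1); best=1200 via (C,hash)
  {AC}: card=2500; try (C,hash)→1200, (A,nl_idx)→2700, (A,merge)→5140, (C,nl_idx)→5500, (C,merge)→5620, (A,hash)→9040 …(+2); best=1200 via (C,hash)
  {AB}: card=10000; try (B,hash)→10000, (A,hash)→10000, (B,merge)→10500, (A,merge)→10500, (A,nl_idx)→15000, (B,nl)→250500 …(+1); best=10000 via (B,hash)
  {ABC}: card=12500; try (B,hash)→12700, (A,hash)→12700, (C,hash)→20200, (A,nl_idx)→36200, (B,merge)→38700, (A,merge)→38700 …(+5); best=12700 via (B,hash)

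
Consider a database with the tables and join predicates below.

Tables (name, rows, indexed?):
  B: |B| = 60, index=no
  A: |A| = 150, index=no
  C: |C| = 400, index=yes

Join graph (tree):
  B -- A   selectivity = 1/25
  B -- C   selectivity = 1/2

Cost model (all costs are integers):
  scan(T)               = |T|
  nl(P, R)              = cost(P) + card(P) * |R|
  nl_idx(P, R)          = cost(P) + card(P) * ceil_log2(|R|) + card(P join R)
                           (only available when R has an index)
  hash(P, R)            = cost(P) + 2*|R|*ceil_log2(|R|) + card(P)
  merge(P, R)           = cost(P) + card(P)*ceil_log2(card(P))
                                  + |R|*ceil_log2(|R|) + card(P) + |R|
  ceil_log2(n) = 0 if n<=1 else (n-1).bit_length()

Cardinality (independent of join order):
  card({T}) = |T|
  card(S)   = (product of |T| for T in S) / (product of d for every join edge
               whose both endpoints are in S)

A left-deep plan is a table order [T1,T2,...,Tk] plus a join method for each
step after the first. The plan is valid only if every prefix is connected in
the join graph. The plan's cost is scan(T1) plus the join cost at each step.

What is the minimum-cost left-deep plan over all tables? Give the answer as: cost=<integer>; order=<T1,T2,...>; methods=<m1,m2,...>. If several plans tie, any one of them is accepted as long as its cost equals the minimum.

cost=8580; order=A,B,C; methods=hash,hash

Selinger DP (subsets sized 1..n):
  {B}: scan cost=60, card=60
  {A}: scan cost=150, card=150
  {C}: scan cost=400, card=400
  {AB}: card=360; try (B,hash)→1020, (A,merge)→1830, (B,merge)→1920, (A,hash)→2520, (A,nl)→9060, (B,nl)→9150; best=1020 via (B,hash)
  {BC}: card=12000; try (B,hash)→1520, (C,merge)→4480, (B,merge)→4820, (C,hash)→7320, (C,nl_idx)→12600, (C,nl)→24060 …(+1); best=1520 via (B,hash)
  {ABC}: card=72000; try (C,hash)→8580, (C,merge)→8620, (A,hash)→15920, (C,nl_idx)→76260, (C,nl)→145020, (A,merge)→182870 …(+1); best=8580 via (C,hash)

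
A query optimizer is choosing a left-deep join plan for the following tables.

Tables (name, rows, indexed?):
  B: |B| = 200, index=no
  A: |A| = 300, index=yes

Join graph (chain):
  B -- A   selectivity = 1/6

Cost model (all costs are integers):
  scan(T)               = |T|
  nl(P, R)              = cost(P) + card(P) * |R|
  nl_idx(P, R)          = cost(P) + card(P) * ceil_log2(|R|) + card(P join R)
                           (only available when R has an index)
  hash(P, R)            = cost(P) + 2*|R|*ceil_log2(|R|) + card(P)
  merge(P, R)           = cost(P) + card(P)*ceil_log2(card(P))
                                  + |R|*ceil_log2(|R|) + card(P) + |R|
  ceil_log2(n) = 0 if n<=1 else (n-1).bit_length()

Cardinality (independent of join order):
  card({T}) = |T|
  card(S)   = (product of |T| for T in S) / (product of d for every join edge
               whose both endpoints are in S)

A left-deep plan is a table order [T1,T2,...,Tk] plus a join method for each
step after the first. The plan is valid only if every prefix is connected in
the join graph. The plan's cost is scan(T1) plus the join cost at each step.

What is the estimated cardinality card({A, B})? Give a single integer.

10000

Tables in S: A(300), B(200)
Edges inside S: B-A(d=6)
numerator = 300 * 200 = 60000
denominator = 6 = 6
card(S) = 60000 / 6 = 10000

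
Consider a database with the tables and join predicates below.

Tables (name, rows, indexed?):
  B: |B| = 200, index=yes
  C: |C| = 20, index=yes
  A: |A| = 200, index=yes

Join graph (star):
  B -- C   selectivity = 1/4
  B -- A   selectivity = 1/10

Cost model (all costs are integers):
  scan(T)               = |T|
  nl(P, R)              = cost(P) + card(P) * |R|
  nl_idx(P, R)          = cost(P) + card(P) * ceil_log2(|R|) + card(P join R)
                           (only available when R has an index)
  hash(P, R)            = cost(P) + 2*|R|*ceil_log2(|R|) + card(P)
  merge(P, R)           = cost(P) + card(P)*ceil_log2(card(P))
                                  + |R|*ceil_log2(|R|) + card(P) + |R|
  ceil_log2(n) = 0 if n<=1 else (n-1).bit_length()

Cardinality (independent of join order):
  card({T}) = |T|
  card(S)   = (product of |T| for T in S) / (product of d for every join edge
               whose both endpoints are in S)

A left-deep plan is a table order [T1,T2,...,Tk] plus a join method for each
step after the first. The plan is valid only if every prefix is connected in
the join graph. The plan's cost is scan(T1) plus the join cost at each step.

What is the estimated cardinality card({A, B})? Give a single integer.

4000

Tables in S: A(200), B(200)
Edges inside S: B-A(d=10)
numerator = 200 * 200 = 40000
denominator = 10 = 10
card(S) = 40000 / 10 = 4000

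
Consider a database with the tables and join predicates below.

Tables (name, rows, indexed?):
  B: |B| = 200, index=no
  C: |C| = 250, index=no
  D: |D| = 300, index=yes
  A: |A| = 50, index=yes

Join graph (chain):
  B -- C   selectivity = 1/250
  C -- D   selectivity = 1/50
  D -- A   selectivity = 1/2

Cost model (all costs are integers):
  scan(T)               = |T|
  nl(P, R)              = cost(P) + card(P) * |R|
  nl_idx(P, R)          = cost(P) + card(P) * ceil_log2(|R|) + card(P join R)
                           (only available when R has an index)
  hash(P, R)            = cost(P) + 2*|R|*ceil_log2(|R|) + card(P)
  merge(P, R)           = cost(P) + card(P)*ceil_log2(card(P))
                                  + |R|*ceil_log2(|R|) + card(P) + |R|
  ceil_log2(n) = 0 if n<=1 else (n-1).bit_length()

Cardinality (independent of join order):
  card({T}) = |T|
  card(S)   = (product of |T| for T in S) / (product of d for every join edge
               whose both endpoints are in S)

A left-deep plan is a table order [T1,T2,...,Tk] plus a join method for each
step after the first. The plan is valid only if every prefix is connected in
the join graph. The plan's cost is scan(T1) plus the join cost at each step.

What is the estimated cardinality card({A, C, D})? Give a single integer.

37500

Tables in S: A(50), C(250), D(300)
Edges inside S: C-D(d=50), D-A(d=2)
numerator = 50 * 250 * 300 = 3750000
denominator = 50 * 2 = 100
card(S) = 3750000 / 100 = 37500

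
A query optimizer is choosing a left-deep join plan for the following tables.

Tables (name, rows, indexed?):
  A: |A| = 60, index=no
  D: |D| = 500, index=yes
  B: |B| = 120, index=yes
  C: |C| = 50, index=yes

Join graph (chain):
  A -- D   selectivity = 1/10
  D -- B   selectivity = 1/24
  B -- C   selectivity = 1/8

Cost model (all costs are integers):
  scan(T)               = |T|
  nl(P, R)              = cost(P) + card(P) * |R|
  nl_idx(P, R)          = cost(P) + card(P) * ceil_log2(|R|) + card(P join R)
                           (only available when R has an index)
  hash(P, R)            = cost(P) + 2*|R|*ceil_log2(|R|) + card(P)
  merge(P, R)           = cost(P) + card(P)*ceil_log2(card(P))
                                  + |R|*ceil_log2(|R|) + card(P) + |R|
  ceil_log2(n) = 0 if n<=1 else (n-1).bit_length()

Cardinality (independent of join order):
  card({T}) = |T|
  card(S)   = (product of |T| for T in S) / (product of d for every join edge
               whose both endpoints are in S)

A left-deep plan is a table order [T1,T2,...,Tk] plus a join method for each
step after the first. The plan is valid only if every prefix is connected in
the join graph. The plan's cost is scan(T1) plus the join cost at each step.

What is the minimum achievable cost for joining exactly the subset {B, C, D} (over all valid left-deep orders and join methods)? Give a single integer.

5780

Selinger DP over subsets of {B,C,D}:
  {D}: scan cost=500, card=500
  {B}: scan cost=120, card=120
  {C}: scan cost=50, card=50
  {BD}: card=2500; try (B,hash)→2680, (D,nl_idx)→3700, (D,merge)→6080, (B,merge)→6460, (B,nl_idx)→6500, (D,hash)→9240 …(+2); best=2680 via (B,hash)
  {BC}: card=750; try (C,hash)→840, (B,nl_idx)→1150, (B,merge)→1360, (C,merge)→1430, (C,nl_idx)→1590, (B,hash)→1780 …(+2); best=840 via (C,hash)
  {BCD}: card=15625; try (C,hash)→5780, (D,hash)→10590, (D,merge)→14090, (D,nl_idx)→23215, (C,nl_idx)→33305, (C,merge)→35530 …(+2); best=5780 via (C,hash)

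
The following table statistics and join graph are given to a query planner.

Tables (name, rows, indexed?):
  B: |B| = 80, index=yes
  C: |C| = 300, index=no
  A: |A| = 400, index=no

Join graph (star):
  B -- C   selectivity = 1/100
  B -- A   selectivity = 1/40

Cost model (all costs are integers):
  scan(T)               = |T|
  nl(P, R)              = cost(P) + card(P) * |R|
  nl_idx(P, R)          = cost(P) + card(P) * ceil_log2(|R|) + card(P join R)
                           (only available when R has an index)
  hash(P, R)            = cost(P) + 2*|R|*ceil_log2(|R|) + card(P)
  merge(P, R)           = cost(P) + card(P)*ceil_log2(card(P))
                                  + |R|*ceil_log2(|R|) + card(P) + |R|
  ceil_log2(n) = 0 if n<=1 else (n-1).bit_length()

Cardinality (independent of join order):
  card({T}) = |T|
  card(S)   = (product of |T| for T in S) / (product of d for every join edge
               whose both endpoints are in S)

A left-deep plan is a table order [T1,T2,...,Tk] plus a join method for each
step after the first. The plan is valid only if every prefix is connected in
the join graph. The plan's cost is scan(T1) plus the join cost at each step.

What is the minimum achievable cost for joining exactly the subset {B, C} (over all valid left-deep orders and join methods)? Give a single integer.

Selinger DP over subsets of {B,C}:
  {B}: scan cost=80, card=80
  {C}: scan cost=300, card=300
  {BC}: card=240; try (B,hash)→1720, (B,nl_idx)→2640, (C,merge)→3720, (B,merge)→3940, (C,hash)→5560, (C,nl)→24080 …(+1); best=1720 via (B,hash)

1720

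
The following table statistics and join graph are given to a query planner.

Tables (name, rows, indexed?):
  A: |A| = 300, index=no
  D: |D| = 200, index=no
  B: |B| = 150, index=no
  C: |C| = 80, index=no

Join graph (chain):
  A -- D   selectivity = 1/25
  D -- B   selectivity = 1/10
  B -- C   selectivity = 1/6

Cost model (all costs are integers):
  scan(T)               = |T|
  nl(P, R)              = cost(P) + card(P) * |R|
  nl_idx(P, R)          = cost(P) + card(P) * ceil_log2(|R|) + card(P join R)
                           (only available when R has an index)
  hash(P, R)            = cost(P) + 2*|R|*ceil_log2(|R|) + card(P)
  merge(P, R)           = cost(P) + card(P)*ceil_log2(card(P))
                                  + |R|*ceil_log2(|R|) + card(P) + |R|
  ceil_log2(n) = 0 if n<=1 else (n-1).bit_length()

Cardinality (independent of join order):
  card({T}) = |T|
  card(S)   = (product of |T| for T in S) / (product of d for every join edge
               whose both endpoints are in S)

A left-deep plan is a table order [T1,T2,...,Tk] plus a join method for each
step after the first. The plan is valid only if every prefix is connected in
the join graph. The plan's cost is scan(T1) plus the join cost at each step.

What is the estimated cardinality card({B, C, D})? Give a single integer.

40000

Tables in S: B(150), C(80), D(200)
Edges inside S: D-B(d=10), B-C(d=6)
numerator = 150 * 80 * 200 = 2400000
denominator = 10 * 6 = 60
card(S) = 2400000 / 60 = 40000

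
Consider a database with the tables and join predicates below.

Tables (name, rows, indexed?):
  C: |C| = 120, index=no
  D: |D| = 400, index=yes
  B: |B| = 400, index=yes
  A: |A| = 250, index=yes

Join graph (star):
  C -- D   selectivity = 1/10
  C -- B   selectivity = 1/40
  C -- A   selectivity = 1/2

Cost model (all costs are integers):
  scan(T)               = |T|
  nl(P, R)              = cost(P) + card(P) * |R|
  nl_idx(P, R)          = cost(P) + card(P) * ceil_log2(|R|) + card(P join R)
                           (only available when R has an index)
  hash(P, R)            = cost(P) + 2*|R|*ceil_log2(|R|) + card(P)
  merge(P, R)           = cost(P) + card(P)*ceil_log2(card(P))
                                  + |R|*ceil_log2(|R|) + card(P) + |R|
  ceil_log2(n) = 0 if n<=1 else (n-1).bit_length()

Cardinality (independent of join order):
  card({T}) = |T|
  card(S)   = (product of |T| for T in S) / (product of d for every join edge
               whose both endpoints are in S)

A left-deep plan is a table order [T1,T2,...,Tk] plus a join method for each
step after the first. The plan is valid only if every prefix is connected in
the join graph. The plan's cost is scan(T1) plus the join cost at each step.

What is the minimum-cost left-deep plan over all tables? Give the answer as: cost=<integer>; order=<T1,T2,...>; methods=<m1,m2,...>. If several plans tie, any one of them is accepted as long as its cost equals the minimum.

Selinger DP (subsets sized 1..n):
  {C}: scan cost=120, card=120
  {D}: scan cost=400, card=400
  {B}: scan cost=400, card=400
  {A}: scan cost=250, card=250
  {CD}: card=4800; try (C,hash)→2480, (D,merge)→5080, (C,merge)→5360, (D,nl_idx)→6000, (D,hash)→7440, (D,nl)→48120 …(+1); best=2480 via (C,hash)
  {BC}: card=1200; try (B,nl_idx)→2400, (C,hash)→2480, (B,merge)→5080, (C,merge)→5360, (B,hash)→7440, (B,nl)→48120 …(+1); best=2400 via (B,nl_idx)
  {AC}: card=15000; try (C,hash)→2180, (A,merge)→3330, (C,merge)→3460, (A,hash)→4240, (A,nl_idx)→16080, (A,nl)→30120 …(+1); best=2180 via (C,hash)
  {BCD}: card=48000; try (D,hash)→10800, (B,hash)→14480, (D,merge)→20800, (D,nl_idx)→61200, (B,merge)→73680, (B,nl_idx)→93680 …(+2); best=10800 via (D,hash)
  {ACD}: card=600000; try (A,hash)→11280, (D,hash)→24380, (A,merge)→71930, (D,merge)→231180, (A,nl_idx)→640880, (D,nl_idx)→737180 …(+2); best=11280 via (A,hash)
  {ABC}: card=150000; try (A,hash)→7600, (A,merge)→19050, (B,hash)→24380, (A,nl_idx)→162000, (B,merge)→231180, (B,nl_idx)→287180 …(+2); best=7600 via (A,hash)
  {ABCD}: card=6000000; try (A,hash)→62800, (D,hash)→164800, (B,hash)→618480, (A,merge)→829050, (D,merge)→2861600, (A,nl_idx)→6394800 …(+6); best=62800 via (A,hash)

cost=62800; order=C,B,D,A; methods=nl_idx,hash,hash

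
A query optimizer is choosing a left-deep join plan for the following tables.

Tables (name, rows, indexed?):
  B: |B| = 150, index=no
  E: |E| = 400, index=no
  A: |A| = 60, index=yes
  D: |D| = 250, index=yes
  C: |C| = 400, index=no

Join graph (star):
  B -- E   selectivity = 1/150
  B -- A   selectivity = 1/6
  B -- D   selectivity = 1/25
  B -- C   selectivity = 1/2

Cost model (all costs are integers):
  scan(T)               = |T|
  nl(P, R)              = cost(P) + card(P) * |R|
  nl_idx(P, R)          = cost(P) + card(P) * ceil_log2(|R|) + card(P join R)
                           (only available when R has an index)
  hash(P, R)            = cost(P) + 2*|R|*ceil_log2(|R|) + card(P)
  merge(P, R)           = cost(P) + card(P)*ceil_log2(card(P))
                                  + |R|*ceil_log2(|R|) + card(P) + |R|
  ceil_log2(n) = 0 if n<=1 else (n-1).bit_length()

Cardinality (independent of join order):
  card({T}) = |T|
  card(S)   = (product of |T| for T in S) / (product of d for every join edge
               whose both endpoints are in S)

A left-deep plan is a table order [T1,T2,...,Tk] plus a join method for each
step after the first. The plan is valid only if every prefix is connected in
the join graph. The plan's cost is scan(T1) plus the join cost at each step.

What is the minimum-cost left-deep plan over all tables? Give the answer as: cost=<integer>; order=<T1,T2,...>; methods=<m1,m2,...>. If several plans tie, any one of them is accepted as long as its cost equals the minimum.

Selinger DP (subsets sized 1..n):
  {B}: scan cost=150, card=150
  {E}: scan cost=400, card=400
  {A}: scan cost=60, card=60
  {D}: scan cost=250, card=250
  {C}: scan cost=400, card=400
  {BE}: card=400; try (B,hash)→3200, (E,merge)→5500, (B,merge)→5750, (E,hash)→7500, (E,nl)→60150, (B,nl)→60400; best=3200 via (B,hash)
  {AB}: card=1500; try (A,hash)→1020, (B,merge)→1830, (A,merge)→1920, (B,hash)→2520, (A,nl_idx)→2550, (B,nl)→9060 …(+1); best=1020 via (A,hash)
  {BD}: card=1500; try (D,nl_idx)→2850, (B,hash)→2900, (D,merge)→3750, (B,merge)→3850, (D,hash)→4300, (D,nl)→37650 …(+1); best=2850 via (D,nl_idx)
  {BC}: card=30000; try (B,hash)→3200, (C,merge)→5500, (B,merge)→5750, (C,hash)→7500, (C,nl)→60150, (B,nl)→60400; best=3200 via (B,hash)
  {ABE}: card=4000; try (A,hash)→4320, (A,merge)→7620, (A,nl_idx)→9600, (E,hash)→9720, (E,merge)→23020, (A,nl)→27200 …(+1); best=4320 via (A,hash)
  {BDE}: card=4000; try (D,hash)→7600, (D,merge)→9450, (D,nl_idx)→10400, (E,hash)→11550, (E,merge)→24850, (D,nl)→103200 …(+1); best=7600 via (D,hash)
  {BCE}: card=80000; try (C,hash)→10800, (C,merge)→11200, (E,hash)→40400, (C,nl)→163200, (E,merge)→487200, (E,nl)→12003200; best=10800 via (C,hash)
  {ABD}: card=15000; try (A,hash)→5070, (D,hash)→6520, (D,merge)→21270, (A,merge)→21270, (A,nl_idx)→26850, (D,nl_idx)→28020 …(+2); best=5070 via (A,hash)
  {ABC}: card=300000; try (C,hash)→9720, (C,merge)→23020, (A,hash)→33920, (A,nl_idx)→483200, (A,merge)→483620, (C,nl)→601020 …(+1); best=9720 via (C,hash)
  {BCD}: card=300000; try (C,hash)→11550, (C,merge)→24850, (D,hash)→37200, (D,merge)→485450, (D,nl_idx)→543200, (C,nl)→602850 …(+1); best=11550 via (C,hash)
  {ABDE}: card=40000; try (D,hash)→12320, (A,hash)→12320, (E,hash)→27270, (D,merge)→58570, (A,merge)→60020, (A,nl_idx)→71600 …(+5); best=12320 via (D,hash)
  {ABCE}: card=800000; try (C,hash)→15520, (C,merge)→60320, (A,hash)→91520, (E,hash)→316920, (A,nl_idx)→1290800, (A,merge)→1451220 …(+4); best=15520 via (C,hash)
  {BCDE}: card=800000; try (C,hash)→18800, (C,merge)→63600, (D,hash)→94800, (E,hash)→318750, (D,nl_idx)→1450800, (D,merge)→1453050 …(+4); best=18800 via (C,hash)
  {ABCD}: card=3000000; try (C,hash)→27270, (C,merge)→234070, (A,hash)→312270, (D,hash)→313720, (A,nl_idx)→4811550, (D,nl_idx)→5409720 …(+5); best=27270 via (C,hash)
  {ABCDE}: card=8000000; try (C,hash)→59520, (C,merge)→696320, (D,hash)→819520, (A,hash)→819520, (E,hash)→3034470, (A,nl_idx)→12818800 …(+8); best=59520 via (C,hash)

cost=59520; order=E,B,A,D,C; methods=hash,hash,hash,hash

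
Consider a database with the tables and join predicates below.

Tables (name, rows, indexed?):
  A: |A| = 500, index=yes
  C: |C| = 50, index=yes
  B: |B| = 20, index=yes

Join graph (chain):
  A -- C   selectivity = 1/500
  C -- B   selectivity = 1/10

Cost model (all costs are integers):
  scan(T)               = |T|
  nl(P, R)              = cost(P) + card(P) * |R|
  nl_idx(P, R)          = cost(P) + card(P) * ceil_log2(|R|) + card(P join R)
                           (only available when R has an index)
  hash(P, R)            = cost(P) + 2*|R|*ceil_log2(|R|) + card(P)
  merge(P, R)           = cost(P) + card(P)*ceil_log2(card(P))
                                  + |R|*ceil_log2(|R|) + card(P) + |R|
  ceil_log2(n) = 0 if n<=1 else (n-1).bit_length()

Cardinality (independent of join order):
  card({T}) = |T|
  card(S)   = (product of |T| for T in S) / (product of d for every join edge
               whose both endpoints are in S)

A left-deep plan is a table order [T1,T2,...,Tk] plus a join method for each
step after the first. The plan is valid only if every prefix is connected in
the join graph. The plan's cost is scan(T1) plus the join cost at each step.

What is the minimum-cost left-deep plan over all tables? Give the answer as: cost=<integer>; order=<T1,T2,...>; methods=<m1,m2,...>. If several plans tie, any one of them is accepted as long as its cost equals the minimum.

cost=800; order=C,A,B; methods=nl_idx,hash

Selinger DP (subsets sized 1..n):
  {A}: scan cost=500, card=500
  {C}: scan cost=50, card=50
  {B}: scan cost=20, card=20
  {AC}: card=50; try (A,nl_idx)→550, (C,hash)→1600, (C,nl_idx)→3550, (A,merge)→5400, (C,merge)→5850, (A,hash)→9100 …(+2); best=550 via (A,nl_idx)
  {BC}: card=100; try (C,nl_idx)→240, (B,hash)→300, (B,nl_idx)→400, (C,merge)→490, (B,merge)→520, (C,hash)→640 …(+2); best=240 via (C,nl_idx)
  {ABC}: card=100; try (B,hash)→800, (B,nl_idx)→900, (B,merge)→1020, (A,nl_idx)→1240, (B,nl)→1550, (A,merge)→6040 …(+2); best=800 via (B,hash)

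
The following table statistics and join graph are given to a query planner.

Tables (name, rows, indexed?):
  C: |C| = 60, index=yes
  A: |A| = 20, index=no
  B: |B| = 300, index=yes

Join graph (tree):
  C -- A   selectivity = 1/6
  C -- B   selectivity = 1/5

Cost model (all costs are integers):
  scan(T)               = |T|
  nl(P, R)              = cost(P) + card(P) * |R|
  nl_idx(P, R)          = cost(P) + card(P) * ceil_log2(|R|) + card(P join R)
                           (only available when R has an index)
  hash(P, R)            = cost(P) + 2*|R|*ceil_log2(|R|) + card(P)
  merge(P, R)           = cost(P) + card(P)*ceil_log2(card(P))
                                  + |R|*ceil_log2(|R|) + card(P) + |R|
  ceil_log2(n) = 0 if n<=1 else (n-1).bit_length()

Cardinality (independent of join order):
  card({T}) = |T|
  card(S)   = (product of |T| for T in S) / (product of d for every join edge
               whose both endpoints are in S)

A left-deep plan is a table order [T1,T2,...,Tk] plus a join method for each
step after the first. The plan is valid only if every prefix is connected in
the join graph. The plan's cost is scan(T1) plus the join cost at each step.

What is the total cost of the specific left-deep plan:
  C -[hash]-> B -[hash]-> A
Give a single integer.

step 1: scan C: cost=60, card=60
step 2: join B via hash
    card(P join B) = 60*300/(5) = 3600
    cost = 60 + 2*300*9 + 60 = 5520
step 3: join A via hash
    card(P join A) = 3600*20/(6) = 12000
    cost = 5520 + 2*20*5 + 3600 = 9320

9320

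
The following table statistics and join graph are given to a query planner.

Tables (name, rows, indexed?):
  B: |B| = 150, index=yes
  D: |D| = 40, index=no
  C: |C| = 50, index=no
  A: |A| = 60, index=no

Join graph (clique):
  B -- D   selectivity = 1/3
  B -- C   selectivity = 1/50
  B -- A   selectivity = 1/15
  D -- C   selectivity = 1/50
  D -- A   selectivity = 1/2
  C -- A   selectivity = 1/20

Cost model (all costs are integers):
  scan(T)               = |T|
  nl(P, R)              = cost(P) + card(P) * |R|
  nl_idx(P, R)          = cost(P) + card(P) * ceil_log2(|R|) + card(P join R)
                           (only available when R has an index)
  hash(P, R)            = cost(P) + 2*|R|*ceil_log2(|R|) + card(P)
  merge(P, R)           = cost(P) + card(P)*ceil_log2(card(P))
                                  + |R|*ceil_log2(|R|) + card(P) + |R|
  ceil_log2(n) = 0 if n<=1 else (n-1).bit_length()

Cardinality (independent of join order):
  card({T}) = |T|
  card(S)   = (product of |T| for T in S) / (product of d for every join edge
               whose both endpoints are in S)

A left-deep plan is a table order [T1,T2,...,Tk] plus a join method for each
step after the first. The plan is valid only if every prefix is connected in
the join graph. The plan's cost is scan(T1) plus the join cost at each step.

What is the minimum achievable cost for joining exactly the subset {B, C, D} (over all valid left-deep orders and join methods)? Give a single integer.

Selinger DP over subsets of {B,C,D}:
  {B}: scan cost=150, card=150
  {D}: scan cost=40, card=40
  {C}: scan cost=50, card=50
  {BD}: card=2000; try (D,hash)→780, (B,merge)→1670, (D,merge)→1780, (B,nl_idx)→2360, (B,hash)→2480, (B,nl)→6040 …(+1); best=780 via (D,hash)
  {BC}: card=150; try (B,nl_idx)→600, (C,hash)→900, (B,merge)→1750, (C,merge)→1850, (B,hash)→2500, (B,nl)→7550 …(+1); best=600 via (B,nl_idx)
  {CD}: card=40; try (D,hash)→580, (C,merge)→670, (D,merge)→680, (C,hash)→680, (C,nl)→2040, (D,nl)→2050; best=580 via (D,hash)
  {BCD}: card=40; try (B,nl_idx)→940, (D,hash)→1230, (B,merge)→2210, (D,merge)→2230, (B,hash)→3020, (C,hash)→3380 …(+4); best=940 via (B,nl_idx)

940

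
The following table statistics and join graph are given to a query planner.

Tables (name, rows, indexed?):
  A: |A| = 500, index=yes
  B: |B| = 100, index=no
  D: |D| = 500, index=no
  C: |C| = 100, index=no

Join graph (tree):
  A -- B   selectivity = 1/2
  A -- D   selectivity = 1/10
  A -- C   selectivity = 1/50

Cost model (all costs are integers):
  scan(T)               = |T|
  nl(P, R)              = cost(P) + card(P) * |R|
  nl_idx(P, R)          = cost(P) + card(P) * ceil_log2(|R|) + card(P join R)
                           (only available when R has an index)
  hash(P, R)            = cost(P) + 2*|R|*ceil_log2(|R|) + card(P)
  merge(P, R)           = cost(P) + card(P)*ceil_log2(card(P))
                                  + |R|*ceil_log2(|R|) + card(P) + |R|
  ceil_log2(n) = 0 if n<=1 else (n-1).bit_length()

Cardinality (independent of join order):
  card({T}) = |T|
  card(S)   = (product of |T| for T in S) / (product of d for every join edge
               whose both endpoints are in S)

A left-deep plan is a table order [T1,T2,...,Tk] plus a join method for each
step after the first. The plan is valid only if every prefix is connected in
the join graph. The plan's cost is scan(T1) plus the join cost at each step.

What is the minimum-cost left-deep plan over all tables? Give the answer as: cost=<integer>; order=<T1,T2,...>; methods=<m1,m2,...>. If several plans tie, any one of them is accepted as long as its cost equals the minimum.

Selinger DP (subsets sized 1..n):
  {A}: scan cost=500, card=500
  {B}: scan cost=100, card=100
  {D}: scan cost=500, card=500
  {C}: scan cost=100, card=100
  {AB}: card=25000; try (B,hash)→2400, (A,merge)→5900, (B,merge)→6300, (A,hash)→9200, (A,nl_idx)→26000, (A,nl)→50100 …(+1); best=2400 via (B,hash)
  {AD}: card=25000; try (D,hash)→10000, (A,hash)→10000, (D,merge)→10500, (A,merge)→10500, (A,nl_idx)→30000, (D,nl)→250500 …(+1); best=10000 via (D,hash)
  {AC}: card=1000; try (A,nl_idx)→2000, (C,hash)→2400, (A,merge)→5900, (C,merge)→6300, (A,hash)→9200, (A,nl)→50100 …(+1); best=2000 via (A,nl_idx)
  {ABD}: card=1250000; try (D,hash)→36400, (B,hash)→36400, (D,merge)→407400, (B,merge)→410800, (B,nl)→2510000, (D,nl)→12502400; best=36400 via (D,hash)
  {ABC}: card=50000; try (B,hash)→4400, (B,merge)→13800, (C,hash)→28800, (B,nl)→102000, (C,merge)→403200, (C,nl)→2502400; best=4400 via (B,hash)
  {ACD}: card=50000; try (D,hash)→12000, (D,merge)→18000, (C,hash)→36400, (C,merge)→410800, (D,nl)→502000, (C,nl)→2510000; best=12000 via (D,hash)
  {ABCD}: card=2500000; try (D,hash)→63400, (B,hash)→63400, (D,merge)→859400, (B,merge)→862800, (C,hash)→1287800, (B,nl)→5012000 …(+3); best=63400 via (D,hash)

cost=63400; order=C,A,B,D; methods=nl_idx,hash,hash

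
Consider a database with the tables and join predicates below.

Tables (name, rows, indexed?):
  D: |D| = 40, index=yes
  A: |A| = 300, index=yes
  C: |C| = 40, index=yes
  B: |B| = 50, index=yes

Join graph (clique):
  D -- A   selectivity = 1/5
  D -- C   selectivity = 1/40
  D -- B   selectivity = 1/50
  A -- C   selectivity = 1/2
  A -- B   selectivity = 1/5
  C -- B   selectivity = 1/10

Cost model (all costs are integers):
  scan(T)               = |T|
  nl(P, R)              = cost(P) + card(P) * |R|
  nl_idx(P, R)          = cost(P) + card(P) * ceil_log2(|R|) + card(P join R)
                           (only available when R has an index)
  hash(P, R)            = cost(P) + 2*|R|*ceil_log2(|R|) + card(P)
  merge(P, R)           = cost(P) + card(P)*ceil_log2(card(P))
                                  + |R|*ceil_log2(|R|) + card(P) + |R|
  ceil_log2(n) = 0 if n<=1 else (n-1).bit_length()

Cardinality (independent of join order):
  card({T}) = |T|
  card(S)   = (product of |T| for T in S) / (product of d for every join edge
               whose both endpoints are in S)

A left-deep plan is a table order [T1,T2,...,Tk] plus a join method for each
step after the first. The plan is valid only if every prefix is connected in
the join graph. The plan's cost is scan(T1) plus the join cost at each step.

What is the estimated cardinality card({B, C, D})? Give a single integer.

4

Tables in S: B(50), C(40), D(40)
Edges inside S: D-C(d=40), D-B(d=50), C-B(d=10)
numerator = 50 * 40 * 40 = 80000
denominator = 40 * 50 * 10 = 20000
card(S) = 80000 / 20000 = 4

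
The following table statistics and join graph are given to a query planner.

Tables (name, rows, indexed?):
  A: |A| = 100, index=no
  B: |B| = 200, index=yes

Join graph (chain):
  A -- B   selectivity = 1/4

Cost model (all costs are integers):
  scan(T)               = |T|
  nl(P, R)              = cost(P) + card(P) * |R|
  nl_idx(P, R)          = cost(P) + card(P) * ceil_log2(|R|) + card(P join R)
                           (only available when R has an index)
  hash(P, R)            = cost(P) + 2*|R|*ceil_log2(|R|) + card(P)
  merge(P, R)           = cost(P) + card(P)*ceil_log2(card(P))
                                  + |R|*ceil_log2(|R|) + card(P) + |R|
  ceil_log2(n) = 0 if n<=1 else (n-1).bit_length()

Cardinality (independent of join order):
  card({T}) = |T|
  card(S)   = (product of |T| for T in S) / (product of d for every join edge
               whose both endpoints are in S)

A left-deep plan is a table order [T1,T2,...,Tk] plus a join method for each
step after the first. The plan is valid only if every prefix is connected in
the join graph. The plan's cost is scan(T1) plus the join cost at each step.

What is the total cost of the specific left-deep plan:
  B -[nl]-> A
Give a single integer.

20200

step 1: scan B: cost=200, card=200
step 2: join A via nl
    card(P join A) = 200*100/(4) = 5000
    cost = 200 + 200*100 = 20200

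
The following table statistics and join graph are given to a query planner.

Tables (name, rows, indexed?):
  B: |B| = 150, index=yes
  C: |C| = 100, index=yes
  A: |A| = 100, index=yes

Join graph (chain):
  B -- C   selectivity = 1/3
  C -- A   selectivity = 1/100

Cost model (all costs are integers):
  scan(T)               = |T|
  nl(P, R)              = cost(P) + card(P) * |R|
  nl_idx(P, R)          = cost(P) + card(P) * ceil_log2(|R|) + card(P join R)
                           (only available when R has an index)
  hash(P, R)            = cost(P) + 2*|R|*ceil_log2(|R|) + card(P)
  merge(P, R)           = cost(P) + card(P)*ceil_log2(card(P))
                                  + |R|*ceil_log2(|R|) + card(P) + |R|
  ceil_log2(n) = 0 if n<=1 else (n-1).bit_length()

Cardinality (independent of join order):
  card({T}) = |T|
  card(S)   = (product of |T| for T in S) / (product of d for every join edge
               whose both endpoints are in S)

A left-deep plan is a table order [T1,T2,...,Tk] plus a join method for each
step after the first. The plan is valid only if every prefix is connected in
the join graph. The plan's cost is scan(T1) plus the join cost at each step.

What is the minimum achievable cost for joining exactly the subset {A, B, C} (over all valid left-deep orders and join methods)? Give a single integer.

Selinger DP over subsets of {A,B,C}:
  {B}: scan cost=150, card=150
  {C}: scan cost=100, card=100
  {A}: scan cost=100, card=100
  {BC}: card=5000; try (C,hash)→1700, (B,merge)→2250, (C,merge)→2300, (B,hash)→2600, (B,nl_idx)→5900, (C,nl_idx)→6200 …(+2); best=1700 via (C,hash)
  {AC}: card=100; try (C,nl_idx)→900, (A,nl_idx)→900, (C,hash)→1600, (A,hash)→1600, (C,merge)→1700, (A,merge)→1700 …(+2); best=900 via (C,nl_idx)
  {ABC}: card=5000; try (B,merge)→3050, (B,hash)→3400, (B,nl_idx)→6700, (A,hash)→8100, (B,nl)→15900, (A,nl_idx)→41700 …(+2); best=3050 via (B,merge)

3050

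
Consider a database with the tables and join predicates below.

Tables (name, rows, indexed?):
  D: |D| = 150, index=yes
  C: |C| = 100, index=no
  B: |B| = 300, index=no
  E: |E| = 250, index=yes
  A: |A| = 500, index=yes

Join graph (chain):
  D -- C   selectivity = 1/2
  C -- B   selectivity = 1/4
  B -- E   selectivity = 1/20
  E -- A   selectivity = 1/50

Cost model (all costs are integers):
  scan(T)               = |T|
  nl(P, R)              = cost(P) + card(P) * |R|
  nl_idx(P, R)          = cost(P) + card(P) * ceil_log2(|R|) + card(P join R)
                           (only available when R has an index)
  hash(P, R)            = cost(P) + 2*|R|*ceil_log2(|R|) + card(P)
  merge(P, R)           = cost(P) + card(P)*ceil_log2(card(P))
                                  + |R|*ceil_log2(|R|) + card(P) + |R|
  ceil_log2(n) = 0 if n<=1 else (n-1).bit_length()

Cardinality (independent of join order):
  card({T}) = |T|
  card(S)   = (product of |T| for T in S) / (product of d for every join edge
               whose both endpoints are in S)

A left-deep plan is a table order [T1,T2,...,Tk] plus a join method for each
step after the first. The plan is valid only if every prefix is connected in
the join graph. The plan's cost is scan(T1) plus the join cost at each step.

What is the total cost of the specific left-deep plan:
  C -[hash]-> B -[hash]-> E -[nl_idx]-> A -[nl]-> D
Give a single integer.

step 1: scan C: cost=100, card=100
step 2: join B via hash
    card(P join B) = 100*300/(4) = 7500
    cost = 100 + 2*300*9 + 100 = 5600
step 3: join E via hash
    card(P join E) = 7500*250/(20) = 93750
    cost = 5600 + 2*250*8 + 7500 = 17100
step 4: join A via nl_idx
    card(P join A) = 93750*500/(50) = 937500
    cost = 17100 + 93750*9 + 937500 = 1798350
step 5: join D via nl
    card(P join D) = 937500*150/(2) = 70312500
    cost = 1798350 + 937500*150 = 142423350

142423350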